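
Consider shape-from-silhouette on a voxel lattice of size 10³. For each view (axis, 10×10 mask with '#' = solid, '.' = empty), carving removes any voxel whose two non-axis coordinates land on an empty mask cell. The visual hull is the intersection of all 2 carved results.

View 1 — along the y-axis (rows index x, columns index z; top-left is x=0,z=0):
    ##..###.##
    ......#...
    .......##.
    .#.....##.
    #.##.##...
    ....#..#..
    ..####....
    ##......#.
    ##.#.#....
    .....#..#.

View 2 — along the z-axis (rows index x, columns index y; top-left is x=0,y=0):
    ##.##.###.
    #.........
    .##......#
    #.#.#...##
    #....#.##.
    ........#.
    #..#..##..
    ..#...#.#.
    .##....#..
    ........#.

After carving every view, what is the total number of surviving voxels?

initial block: 10^3 = 1000
carve view 1 (along y, XZ-mask fill 33/100): 330 voxels remain
carve view 2 (along z, XY-mask fill 32/100): 132 voxels remain

132 voxels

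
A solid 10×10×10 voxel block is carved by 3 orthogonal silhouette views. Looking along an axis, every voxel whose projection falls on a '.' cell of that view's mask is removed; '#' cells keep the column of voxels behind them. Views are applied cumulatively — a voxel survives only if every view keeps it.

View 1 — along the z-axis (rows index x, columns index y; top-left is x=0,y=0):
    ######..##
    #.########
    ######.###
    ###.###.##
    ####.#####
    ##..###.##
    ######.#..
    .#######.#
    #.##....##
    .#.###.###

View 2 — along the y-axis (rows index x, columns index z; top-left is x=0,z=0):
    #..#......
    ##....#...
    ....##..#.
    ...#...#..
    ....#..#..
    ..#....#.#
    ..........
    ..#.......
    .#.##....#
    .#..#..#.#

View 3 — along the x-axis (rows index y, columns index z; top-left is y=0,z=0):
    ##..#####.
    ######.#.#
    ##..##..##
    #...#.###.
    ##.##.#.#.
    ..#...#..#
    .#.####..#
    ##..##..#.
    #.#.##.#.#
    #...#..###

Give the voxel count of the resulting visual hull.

before carving: 1000 voxels (10×10×10)
step 1: project along z, AND mask (77/100) → |grid| = 770
step 2: project along y, AND mask (24/100) → |grid| = 181
step 3: project along x, AND mask (57/100) → |grid| = 106

|visual hull| = 106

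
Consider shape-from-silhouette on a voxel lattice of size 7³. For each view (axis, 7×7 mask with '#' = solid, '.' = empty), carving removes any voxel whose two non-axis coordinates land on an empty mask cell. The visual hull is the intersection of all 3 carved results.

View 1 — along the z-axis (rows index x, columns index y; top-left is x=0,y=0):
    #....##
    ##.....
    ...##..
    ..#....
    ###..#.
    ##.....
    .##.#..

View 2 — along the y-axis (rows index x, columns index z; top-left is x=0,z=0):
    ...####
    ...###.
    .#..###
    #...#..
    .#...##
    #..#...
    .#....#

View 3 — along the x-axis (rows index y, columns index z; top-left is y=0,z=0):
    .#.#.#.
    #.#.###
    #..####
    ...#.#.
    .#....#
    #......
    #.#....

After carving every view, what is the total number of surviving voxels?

remaining voxels: 23

start: 7×7×7 = 343 voxels
after view 1 [z-axis, 17 of 49 cells solid] → remaining = 119
after view 2 [y-axis, 20 of 49 cells solid] → remaining = 50
after view 3 [x-axis, 20 of 49 cells solid] → remaining = 23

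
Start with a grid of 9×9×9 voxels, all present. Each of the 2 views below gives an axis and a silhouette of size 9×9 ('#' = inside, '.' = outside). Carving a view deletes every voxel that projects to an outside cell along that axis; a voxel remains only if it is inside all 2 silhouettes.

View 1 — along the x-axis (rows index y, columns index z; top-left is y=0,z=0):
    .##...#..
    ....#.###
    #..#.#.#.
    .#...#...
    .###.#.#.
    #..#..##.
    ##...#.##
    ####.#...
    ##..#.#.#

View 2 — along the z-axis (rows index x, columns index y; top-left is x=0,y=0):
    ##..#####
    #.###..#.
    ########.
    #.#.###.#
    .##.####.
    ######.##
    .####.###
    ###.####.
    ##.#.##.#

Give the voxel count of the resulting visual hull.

remaining voxels: 250

initial block: 9^3 = 729
  1. axis=0 (YZ plane), |mask|=37  ⇒  voxels=333
  2. axis=2 (XY plane), |mask|=60  ⇒  voxels=250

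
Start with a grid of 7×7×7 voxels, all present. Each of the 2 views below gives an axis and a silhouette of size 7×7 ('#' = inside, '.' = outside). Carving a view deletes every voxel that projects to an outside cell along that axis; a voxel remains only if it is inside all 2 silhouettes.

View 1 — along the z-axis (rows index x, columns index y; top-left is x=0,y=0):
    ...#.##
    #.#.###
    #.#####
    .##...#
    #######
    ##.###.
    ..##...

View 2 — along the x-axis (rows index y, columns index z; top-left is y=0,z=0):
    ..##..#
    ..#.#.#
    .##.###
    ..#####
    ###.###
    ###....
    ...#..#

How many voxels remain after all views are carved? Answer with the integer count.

voxel count = 120

start: 7×7×7 = 343 voxels
carve view 1 (along z, XY-mask fill 31/49): 217 voxels remain
carve view 2 (along x, YZ-mask fill 27/49): 120 voxels remain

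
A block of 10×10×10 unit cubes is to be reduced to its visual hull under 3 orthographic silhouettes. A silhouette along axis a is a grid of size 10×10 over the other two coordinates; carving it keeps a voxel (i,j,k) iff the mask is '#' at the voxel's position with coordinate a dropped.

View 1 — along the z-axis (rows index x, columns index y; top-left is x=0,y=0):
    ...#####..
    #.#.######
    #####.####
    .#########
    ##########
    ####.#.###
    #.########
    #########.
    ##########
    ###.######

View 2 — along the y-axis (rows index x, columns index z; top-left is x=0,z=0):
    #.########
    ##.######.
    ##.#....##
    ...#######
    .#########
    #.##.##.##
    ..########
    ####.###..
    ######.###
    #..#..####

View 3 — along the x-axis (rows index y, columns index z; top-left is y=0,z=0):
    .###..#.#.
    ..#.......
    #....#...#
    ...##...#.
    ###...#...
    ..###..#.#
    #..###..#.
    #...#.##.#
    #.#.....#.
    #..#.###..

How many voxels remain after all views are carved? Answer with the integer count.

remaining voxels: 257

full grid |V| = 1000
carve view 1 (along z, XY-mask fill 86/100): 860 voxels remain
carve view 2 (along y, XZ-mask fill 75/100): 642 voxels remain
carve view 3 (along x, YZ-mask fill 39/100): 257 voxels remain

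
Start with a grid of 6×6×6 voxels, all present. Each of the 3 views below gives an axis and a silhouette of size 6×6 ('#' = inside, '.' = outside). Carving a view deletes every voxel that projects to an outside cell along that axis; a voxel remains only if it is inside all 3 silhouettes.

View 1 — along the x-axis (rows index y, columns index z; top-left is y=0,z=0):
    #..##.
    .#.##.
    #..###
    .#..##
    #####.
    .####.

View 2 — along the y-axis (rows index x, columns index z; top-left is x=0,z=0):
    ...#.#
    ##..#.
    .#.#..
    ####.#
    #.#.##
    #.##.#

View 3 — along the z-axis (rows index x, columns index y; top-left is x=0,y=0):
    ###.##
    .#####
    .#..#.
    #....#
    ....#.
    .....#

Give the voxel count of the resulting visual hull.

31 voxels

before carving: 216 voxels (6×6×6)
after view 1 [x-axis, 22 of 36 cells solid] → remaining = 132
after view 2 [y-axis, 20 of 36 cells solid] → remaining = 70
after view 3 [z-axis, 16 of 36 cells solid] → remaining = 31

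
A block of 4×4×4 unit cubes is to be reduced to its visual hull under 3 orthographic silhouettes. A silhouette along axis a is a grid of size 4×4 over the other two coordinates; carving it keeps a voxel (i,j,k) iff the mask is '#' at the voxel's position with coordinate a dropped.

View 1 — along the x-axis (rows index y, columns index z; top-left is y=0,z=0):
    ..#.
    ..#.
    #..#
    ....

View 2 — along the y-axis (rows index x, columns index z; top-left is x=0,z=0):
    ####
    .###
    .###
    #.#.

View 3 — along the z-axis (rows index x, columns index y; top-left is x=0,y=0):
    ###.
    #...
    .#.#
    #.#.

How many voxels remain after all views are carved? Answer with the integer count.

8 voxels

before carving: 64 voxels (4×4×4)
after view 1 [x-axis, 4 of 16 cells solid] → remaining = 16
after view 2 [y-axis, 12 of 16 cells solid] → remaining = 13
after view 3 [z-axis, 8 of 16 cells solid] → remaining = 8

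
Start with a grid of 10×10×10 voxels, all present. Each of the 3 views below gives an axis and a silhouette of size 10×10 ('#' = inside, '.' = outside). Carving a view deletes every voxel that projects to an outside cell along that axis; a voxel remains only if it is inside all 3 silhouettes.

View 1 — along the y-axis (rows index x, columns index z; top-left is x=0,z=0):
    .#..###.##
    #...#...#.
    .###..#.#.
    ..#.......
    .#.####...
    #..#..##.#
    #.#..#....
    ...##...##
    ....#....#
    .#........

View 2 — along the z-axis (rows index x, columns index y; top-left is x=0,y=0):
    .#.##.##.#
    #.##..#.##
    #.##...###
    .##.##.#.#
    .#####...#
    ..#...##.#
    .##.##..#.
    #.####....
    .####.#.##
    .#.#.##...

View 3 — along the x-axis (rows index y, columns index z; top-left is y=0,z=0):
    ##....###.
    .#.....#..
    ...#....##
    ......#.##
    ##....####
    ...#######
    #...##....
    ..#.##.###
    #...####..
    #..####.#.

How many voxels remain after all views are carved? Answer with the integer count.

full grid |V| = 1000
step 1: project along y, AND mask (35/100) → |grid| = 350
step 2: project along z, AND mask (55/100) → |grid| = 193
step 3: project along x, AND mask (46/100) → |grid| = 87

87 voxels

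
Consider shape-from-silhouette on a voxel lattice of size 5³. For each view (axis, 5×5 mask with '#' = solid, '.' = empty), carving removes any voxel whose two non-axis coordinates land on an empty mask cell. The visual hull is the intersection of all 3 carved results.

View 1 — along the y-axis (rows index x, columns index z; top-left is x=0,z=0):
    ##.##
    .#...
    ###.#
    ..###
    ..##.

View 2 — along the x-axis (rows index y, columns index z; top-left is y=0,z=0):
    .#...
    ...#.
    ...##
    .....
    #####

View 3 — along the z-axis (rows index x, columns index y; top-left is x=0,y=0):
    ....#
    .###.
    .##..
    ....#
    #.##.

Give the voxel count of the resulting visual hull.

9 voxels

initial block: 5^3 = 125
step 1: project along y, AND mask (14/25) → |grid| = 70
step 2: project along x, AND mask (9/25) → |grid| = 26
step 3: project along z, AND mask (10/25) → |grid| = 9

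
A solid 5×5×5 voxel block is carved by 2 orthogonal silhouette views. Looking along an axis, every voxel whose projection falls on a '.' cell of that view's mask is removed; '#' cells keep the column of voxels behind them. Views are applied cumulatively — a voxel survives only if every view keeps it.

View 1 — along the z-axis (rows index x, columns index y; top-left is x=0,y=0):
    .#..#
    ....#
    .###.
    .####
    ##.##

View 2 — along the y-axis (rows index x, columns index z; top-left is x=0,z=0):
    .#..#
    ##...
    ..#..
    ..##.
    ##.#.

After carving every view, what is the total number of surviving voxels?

voxel count = 29

initial block: 5^3 = 125
after view 1 [z-axis, 14 of 25 cells solid] → remaining = 70
after view 2 [y-axis, 10 of 25 cells solid] → remaining = 29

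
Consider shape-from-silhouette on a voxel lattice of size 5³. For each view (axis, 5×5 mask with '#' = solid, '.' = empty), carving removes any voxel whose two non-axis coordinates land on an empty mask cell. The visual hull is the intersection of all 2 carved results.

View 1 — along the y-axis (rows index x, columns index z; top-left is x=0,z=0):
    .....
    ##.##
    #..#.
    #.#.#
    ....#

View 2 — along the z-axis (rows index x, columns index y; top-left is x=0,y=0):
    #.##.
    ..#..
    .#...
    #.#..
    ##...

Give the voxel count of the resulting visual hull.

full grid |V| = 125
  1. axis=1 (XZ plane), |mask|=10  ⇒  voxels=50
  2. axis=2 (XY plane), |mask|=9  ⇒  voxels=14

|visual hull| = 14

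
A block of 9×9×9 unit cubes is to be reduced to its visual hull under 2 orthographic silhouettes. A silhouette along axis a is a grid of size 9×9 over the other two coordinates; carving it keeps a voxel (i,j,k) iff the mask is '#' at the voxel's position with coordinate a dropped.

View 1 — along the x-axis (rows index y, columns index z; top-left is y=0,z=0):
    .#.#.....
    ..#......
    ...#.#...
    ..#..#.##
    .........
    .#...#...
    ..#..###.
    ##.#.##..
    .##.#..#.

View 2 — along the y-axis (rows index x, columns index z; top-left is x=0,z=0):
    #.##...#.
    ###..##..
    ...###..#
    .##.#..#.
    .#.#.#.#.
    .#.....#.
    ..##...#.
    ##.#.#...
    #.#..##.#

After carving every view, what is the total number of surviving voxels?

|visual hull| = 107

before carving: 729 voxels (9×9×9)
  1. axis=0 (YZ plane), |mask|=24  ⇒  voxels=216
  2. axis=1 (XZ plane), |mask|=35  ⇒  voxels=107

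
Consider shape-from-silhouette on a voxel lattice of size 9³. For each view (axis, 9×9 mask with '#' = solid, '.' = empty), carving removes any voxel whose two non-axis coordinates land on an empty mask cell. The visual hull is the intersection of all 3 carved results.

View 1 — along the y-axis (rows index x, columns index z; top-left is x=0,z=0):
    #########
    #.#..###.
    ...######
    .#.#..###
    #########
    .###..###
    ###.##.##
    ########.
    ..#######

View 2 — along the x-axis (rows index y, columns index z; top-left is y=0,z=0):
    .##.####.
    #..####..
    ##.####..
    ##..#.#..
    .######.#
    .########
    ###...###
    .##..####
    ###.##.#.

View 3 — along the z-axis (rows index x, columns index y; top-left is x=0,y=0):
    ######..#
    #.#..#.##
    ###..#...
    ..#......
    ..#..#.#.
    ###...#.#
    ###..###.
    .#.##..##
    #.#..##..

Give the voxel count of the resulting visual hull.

remaining voxels: 193

start: 9×9×9 = 729 voxels
after view 1 [y-axis, 62 of 81 cells solid] → remaining = 558
after view 2 [x-axis, 54 of 81 cells solid] → remaining = 371
after view 3 [z-axis, 40 of 81 cells solid] → remaining = 193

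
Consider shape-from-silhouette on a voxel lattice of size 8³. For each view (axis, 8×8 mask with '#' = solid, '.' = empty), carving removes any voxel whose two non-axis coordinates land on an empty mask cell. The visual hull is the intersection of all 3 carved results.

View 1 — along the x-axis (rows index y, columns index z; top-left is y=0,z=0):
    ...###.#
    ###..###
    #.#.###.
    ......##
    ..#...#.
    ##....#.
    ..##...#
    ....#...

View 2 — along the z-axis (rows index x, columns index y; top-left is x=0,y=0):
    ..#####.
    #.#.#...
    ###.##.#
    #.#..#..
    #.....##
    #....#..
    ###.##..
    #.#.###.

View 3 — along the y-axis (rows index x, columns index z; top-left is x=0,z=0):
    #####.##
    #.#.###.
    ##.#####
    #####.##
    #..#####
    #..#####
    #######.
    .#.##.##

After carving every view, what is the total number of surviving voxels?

92 voxels

before carving: 512 voxels (8×8×8)
after view 1 [x-axis, 26 of 64 cells solid] → remaining = 208
after view 2 [z-axis, 32 of 64 cells solid] → remaining = 111
after view 3 [y-axis, 50 of 64 cells solid] → remaining = 92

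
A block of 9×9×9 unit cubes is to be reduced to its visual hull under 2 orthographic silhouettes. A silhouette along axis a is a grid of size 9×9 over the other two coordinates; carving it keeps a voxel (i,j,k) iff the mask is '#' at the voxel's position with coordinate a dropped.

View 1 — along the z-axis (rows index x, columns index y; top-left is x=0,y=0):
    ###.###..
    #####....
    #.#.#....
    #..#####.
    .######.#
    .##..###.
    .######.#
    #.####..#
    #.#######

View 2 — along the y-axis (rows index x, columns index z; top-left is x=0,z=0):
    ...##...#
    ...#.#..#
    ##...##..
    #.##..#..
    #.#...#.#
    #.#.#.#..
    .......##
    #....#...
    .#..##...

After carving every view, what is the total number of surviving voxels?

voxel count = 167

initial block: 9^3 = 729
V1 z: intersect with XY mask (53 set) -- 477 left
V2 y: intersect with XZ mask (29 set) -- 167 left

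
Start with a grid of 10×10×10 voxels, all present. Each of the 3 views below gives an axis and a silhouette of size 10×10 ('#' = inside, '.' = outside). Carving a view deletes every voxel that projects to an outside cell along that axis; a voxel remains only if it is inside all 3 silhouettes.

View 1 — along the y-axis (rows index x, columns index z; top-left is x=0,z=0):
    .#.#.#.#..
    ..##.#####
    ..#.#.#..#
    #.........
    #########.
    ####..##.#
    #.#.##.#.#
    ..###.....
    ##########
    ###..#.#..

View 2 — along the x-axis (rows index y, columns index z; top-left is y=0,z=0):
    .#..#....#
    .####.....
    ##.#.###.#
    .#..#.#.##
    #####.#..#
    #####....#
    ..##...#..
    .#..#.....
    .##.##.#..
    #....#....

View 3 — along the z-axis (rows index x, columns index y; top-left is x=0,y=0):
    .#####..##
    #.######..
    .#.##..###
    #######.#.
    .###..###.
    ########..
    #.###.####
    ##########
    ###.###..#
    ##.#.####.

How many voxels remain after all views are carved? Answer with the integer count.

start: 10×10×10 = 1000 voxels
after view 1 [y-axis, 56 of 100 cells solid] → remaining = 560
after view 2 [x-axis, 44 of 100 cells solid] → remaining = 251
after view 3 [z-axis, 74 of 100 cells solid] → remaining = 186

|visual hull| = 186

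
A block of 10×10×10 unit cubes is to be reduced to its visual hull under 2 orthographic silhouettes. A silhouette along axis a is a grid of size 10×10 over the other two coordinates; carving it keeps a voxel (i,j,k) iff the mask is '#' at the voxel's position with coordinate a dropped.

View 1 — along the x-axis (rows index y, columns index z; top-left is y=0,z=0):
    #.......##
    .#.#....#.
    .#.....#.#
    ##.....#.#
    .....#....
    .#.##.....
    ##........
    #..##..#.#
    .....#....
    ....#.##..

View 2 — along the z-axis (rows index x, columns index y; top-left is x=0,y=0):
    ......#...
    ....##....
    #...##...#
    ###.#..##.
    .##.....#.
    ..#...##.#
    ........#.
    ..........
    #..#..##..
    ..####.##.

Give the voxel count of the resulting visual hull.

voxel count = 84

full grid |V| = 1000
step 1: project along x, AND mask (28/100) → |grid| = 280
step 2: project along z, AND mask (31/100) → |grid| = 84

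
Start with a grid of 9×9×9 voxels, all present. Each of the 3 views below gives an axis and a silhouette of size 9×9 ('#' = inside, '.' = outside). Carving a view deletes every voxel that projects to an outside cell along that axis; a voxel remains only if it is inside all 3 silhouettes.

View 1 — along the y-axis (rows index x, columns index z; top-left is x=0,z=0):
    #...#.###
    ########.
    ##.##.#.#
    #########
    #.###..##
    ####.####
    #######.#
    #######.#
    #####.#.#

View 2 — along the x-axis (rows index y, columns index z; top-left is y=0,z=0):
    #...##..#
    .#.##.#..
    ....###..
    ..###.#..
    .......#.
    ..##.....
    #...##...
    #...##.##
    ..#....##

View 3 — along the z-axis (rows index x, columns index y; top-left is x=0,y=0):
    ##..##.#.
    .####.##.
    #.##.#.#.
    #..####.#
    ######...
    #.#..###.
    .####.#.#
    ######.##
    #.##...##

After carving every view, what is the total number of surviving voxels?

initial block: 9^3 = 729
carve view 1 (along y, XZ-mask fill 65/81): 585 voxels remain
carve view 2 (along x, YZ-mask fill 29/81): 210 voxels remain
carve view 3 (along z, XY-mask fill 52/81): 136 voxels remain

|visual hull| = 136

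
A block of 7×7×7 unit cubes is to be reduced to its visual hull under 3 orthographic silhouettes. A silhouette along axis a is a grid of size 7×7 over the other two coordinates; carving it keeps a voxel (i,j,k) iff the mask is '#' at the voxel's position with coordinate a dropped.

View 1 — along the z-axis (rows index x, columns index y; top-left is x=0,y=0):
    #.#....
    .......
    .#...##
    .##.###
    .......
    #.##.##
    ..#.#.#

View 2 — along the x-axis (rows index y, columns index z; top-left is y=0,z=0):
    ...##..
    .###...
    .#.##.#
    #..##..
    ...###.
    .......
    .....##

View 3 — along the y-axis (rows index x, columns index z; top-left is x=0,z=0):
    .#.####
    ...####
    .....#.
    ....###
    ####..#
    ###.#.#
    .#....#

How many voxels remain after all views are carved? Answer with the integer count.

before carving: 343 voxels (7×7×7)
[1] z-view keeps 18 columns → grid now 126
[2] x-view keeps 17 columns → grid now 43
[3] y-view keeps 25 columns → grid now 23

23 voxels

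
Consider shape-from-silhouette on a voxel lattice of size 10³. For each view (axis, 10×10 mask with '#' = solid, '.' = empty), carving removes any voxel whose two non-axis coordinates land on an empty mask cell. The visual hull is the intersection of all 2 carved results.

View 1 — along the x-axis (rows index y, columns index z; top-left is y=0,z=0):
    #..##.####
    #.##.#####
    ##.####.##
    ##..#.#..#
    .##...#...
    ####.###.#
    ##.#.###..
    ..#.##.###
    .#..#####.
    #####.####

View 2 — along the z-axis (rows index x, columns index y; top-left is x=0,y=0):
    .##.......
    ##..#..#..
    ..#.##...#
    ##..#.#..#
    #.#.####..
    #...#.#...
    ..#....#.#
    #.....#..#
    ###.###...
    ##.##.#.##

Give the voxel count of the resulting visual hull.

full grid |V| = 1000
carve view 1 (along x, YZ-mask fill 66/100): 660 voxels remain
carve view 2 (along z, XY-mask fill 43/100): 284 voxels remain

|visual hull| = 284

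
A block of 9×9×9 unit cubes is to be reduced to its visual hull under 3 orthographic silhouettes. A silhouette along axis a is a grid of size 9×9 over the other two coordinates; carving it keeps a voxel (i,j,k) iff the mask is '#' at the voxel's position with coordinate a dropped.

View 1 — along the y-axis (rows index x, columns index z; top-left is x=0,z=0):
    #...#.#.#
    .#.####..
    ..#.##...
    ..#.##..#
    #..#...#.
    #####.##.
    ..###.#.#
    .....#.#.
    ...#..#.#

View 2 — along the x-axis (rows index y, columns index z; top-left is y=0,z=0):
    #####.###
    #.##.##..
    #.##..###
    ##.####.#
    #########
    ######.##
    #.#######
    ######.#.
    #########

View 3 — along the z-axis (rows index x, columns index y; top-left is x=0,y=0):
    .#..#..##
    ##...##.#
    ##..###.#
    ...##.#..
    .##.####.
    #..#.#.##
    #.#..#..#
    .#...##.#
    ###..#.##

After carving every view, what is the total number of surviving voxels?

remaining voxels: 146

initial block: 9^3 = 729
after view 1 [y-axis, 36 of 81 cells solid] → remaining = 324
after view 2 [x-axis, 67 of 81 cells solid] → remaining = 270
after view 3 [z-axis, 43 of 81 cells solid] → remaining = 146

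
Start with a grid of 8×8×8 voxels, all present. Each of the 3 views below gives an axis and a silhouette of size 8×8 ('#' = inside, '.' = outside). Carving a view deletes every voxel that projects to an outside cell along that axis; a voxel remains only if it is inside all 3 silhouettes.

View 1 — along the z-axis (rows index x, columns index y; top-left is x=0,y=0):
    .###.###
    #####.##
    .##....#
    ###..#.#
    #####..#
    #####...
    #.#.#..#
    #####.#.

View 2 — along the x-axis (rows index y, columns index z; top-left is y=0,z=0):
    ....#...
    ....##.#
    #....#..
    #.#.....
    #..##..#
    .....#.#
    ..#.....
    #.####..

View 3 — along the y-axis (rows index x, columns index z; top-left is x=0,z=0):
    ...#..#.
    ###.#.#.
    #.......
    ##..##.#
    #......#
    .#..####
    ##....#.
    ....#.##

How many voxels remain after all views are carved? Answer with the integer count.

voxel count = 46

initial block: 8^3 = 512
after view 1 [z-axis, 42 of 64 cells solid] → remaining = 336
after view 2 [x-axis, 20 of 64 cells solid] → remaining = 110
after view 3 [y-axis, 26 of 64 cells solid] → remaining = 46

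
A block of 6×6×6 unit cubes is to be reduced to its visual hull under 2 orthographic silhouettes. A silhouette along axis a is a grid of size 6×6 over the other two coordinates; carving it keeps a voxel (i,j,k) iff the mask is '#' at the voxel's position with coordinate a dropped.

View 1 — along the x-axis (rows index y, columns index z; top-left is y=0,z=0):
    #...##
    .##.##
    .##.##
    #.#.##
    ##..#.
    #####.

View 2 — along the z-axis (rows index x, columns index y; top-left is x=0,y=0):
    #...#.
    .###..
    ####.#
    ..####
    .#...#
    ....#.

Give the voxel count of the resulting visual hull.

initial block: 6^3 = 216
step 1: project along x, AND mask (23/36) → |grid| = 138
step 2: project along z, AND mask (17/36) → |grid| = 66

remaining voxels: 66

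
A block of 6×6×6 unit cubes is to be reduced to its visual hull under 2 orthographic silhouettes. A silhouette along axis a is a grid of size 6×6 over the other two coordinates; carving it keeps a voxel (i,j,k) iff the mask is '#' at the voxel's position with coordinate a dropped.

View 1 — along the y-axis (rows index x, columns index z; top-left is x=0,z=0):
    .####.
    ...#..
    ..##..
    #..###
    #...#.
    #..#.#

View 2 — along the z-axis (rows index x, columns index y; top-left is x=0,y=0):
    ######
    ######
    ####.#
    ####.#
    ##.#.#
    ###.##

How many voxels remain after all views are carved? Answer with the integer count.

start: 6×6×6 = 216 voxels
carve view 1 (along y, XZ-mask fill 16/36): 96 voxels remain
carve view 2 (along z, XY-mask fill 31/36): 83 voxels remain

83 voxels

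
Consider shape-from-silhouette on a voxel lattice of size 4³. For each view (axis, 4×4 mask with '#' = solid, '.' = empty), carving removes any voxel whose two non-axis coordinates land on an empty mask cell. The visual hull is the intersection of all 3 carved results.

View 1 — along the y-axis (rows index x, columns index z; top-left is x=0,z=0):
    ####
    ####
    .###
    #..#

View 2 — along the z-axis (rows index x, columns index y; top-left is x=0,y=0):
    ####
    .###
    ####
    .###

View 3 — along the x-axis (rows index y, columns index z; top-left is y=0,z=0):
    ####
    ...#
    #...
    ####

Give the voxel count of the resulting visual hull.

before carving: 64 voxels (4×4×4)
step 1: project along y, AND mask (13/16) → |grid| = 52
step 2: project along z, AND mask (14/16) → |grid| = 46
step 3: project along x, AND mask (10/16) → |grid| = 27

|visual hull| = 27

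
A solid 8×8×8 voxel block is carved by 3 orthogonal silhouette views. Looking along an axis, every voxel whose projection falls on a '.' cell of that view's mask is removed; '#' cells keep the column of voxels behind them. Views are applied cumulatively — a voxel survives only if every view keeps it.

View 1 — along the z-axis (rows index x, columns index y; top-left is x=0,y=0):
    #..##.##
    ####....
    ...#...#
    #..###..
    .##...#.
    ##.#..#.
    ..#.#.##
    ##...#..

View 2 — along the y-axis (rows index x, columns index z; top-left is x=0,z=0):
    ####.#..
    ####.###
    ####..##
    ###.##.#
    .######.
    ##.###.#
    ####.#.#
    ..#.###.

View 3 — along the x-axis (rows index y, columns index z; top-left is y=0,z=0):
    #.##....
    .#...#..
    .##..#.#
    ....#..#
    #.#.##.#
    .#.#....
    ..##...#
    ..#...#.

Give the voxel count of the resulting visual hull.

before carving: 512 voxels (8×8×8)
after view 1 [z-axis, 29 of 64 cells solid] → remaining = 232
after view 2 [y-axis, 46 of 64 cells solid] → remaining = 167
after view 3 [x-axis, 23 of 64 cells solid] → remaining = 61

remaining voxels: 61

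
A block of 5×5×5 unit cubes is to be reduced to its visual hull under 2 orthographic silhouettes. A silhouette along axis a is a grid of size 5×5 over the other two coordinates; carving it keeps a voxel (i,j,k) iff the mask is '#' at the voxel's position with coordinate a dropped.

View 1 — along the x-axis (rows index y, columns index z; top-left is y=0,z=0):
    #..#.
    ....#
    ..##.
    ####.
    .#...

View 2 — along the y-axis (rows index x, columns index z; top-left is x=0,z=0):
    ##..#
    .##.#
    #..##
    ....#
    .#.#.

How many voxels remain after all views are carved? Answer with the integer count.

|visual hull| = 22

start: 5×5×5 = 125 voxels
  1. axis=0 (YZ plane), |mask|=10  ⇒  voxels=50
  2. axis=1 (XZ plane), |mask|=12  ⇒  voxels=22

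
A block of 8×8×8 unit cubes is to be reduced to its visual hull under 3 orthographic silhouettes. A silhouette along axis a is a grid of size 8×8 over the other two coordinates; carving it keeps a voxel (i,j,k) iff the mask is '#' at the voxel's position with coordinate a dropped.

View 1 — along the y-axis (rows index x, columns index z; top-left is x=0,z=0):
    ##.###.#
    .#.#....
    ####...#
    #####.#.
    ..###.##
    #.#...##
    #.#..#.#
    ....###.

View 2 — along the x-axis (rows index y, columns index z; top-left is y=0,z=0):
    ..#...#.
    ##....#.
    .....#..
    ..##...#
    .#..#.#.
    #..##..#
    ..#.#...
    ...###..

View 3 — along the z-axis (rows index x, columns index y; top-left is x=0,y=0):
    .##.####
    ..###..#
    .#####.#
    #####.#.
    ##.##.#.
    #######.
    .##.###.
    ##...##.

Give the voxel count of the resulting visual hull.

before carving: 512 voxels (8×8×8)
carve view 1 (along y, XZ-mask fill 35/64): 280 voxels remain
carve view 2 (along x, YZ-mask fill 21/64): 92 voxels remain
carve view 3 (along z, XY-mask fill 43/64): 67 voxels remain

67 voxels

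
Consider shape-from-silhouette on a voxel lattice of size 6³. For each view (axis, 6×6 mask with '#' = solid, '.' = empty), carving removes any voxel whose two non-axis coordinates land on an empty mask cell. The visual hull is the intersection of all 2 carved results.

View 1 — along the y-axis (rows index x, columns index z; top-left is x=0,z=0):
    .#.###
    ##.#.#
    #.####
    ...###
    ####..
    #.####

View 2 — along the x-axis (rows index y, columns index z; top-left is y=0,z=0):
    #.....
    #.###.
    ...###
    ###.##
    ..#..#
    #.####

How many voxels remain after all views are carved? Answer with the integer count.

85 voxels

full grid |V| = 216
after view 1 [y-axis, 25 of 36 cells solid] → remaining = 150
after view 2 [x-axis, 20 of 36 cells solid] → remaining = 85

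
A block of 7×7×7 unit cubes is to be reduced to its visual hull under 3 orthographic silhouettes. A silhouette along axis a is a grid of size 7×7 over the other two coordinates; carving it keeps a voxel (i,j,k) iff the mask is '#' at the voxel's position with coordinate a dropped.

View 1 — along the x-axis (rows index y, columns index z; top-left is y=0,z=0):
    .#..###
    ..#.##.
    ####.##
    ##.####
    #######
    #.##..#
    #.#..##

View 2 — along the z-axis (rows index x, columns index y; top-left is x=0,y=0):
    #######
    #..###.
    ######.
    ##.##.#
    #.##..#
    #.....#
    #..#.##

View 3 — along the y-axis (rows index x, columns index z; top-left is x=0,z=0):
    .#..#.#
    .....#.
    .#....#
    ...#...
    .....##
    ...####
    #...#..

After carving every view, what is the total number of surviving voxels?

remaining voxels: 46

before carving: 343 voxels (7×7×7)
after view 1 [x-axis, 34 of 49 cells solid] → remaining = 238
after view 2 [z-axis, 32 of 49 cells solid] → remaining = 155
after view 3 [y-axis, 15 of 49 cells solid] → remaining = 46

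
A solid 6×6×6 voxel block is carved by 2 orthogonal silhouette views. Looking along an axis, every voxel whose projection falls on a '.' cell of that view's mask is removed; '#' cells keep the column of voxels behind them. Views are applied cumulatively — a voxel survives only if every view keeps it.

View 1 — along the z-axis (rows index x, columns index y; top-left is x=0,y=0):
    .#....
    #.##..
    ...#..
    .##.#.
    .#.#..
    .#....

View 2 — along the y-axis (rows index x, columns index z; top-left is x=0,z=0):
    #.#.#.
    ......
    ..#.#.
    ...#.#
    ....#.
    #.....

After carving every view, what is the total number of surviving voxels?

before carving: 216 voxels (6×6×6)
  1. axis=2 (XY plane), |mask|=11  ⇒  voxels=66
  2. axis=1 (XZ plane), |mask|=9  ⇒  voxels=14

|visual hull| = 14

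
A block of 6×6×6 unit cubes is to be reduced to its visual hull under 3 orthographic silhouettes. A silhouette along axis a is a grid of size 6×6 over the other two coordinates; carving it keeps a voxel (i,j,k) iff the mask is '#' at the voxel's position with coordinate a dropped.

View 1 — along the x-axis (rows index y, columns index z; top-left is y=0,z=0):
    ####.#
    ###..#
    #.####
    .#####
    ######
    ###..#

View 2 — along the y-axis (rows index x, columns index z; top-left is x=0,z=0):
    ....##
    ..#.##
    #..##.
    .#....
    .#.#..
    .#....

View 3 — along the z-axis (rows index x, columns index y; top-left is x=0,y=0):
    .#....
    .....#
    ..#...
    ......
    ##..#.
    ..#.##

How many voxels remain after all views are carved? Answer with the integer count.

before carving: 216 voxels (6×6×6)
V1 x: intersect with YZ mask (29 set) -- 174 left
V2 y: intersect with XZ mask (12 set) -- 55 left
V3 z: intersect with XY mask (9 set) -- 13 left

voxel count = 13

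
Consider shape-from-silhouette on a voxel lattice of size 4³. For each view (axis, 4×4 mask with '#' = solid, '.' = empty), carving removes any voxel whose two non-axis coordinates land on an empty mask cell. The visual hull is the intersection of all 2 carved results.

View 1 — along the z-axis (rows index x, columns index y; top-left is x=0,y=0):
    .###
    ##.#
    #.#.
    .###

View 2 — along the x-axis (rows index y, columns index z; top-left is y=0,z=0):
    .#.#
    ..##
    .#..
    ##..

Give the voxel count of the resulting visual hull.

19 voxels

full grid |V| = 64
after view 1 [z-axis, 11 of 16 cells solid] → remaining = 44
after view 2 [x-axis, 7 of 16 cells solid] → remaining = 19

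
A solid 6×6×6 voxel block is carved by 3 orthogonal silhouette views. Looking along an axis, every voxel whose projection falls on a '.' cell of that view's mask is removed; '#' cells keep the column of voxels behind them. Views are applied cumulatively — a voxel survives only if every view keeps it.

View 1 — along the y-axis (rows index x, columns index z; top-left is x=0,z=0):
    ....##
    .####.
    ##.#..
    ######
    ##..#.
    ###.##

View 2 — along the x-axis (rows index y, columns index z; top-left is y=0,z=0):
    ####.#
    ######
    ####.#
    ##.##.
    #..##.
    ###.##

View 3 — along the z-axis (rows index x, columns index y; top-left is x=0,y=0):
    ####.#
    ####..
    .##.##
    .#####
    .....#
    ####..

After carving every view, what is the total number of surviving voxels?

initial block: 6^3 = 216
  1. axis=1 (XZ plane), |mask|=23  ⇒  voxels=138
  2. axis=0 (YZ plane), |mask|=28  ⇒  voxels=108
  3. axis=2 (XY plane), |mask|=23  ⇒  voxels=72

72 voxels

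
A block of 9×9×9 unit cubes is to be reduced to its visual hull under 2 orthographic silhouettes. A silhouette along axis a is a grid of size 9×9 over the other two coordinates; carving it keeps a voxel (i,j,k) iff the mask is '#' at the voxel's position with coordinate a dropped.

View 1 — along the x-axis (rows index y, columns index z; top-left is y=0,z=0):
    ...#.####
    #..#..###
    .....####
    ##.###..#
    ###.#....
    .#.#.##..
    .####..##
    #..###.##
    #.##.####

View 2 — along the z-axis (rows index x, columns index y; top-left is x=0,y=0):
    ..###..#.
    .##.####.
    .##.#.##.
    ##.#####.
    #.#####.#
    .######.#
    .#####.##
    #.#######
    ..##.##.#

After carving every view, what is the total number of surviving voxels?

start: 9×9×9 = 729 voxels
after view 1 [x-axis, 47 of 81 cells solid] → remaining = 423
after view 2 [z-axis, 56 of 81 cells solid] → remaining = 287

287 voxels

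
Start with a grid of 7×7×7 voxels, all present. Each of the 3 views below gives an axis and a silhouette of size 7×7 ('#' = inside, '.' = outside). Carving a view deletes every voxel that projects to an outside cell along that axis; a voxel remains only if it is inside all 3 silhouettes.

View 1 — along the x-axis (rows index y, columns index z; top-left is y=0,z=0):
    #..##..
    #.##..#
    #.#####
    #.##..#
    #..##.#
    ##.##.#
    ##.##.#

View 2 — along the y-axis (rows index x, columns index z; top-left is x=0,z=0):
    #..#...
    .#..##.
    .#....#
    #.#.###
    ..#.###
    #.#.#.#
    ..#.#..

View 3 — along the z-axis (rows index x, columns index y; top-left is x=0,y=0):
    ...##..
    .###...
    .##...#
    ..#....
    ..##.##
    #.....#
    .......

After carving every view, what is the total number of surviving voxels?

initial block: 7^3 = 343
  1. axis=0 (YZ plane), |mask|=31  ⇒  voxels=217
  2. axis=1 (XZ plane), |mask|=22  ⇒  voxels=96
  3. axis=2 (XY plane), |mask|=15  ⇒  voxels=30

30 voxels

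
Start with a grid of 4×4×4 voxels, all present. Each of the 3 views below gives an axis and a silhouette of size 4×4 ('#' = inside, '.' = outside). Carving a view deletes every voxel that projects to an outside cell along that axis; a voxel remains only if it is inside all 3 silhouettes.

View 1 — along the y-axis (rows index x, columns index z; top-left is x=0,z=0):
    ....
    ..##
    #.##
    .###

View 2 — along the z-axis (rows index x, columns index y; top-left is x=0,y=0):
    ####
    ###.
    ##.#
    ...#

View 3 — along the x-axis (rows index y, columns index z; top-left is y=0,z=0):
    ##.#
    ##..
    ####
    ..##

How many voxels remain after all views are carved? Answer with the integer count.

before carving: 64 voxels (4×4×4)
step 1: project along y, AND mask (8/16) → |grid| = 32
step 2: project along z, AND mask (11/16) → |grid| = 18
step 3: project along x, AND mask (11/16) → |grid| = 10

10 voxels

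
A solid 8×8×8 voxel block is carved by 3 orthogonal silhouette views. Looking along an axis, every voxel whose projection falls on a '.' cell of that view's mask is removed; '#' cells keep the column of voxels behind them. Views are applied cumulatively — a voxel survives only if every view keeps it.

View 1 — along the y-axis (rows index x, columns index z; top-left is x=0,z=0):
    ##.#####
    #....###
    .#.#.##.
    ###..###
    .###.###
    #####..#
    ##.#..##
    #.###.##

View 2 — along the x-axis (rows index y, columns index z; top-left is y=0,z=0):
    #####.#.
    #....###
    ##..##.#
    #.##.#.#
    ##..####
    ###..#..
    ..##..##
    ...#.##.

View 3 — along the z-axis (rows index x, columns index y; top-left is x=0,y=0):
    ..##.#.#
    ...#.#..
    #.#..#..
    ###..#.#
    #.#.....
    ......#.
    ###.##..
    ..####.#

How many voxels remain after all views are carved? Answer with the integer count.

remaining voxels: 86

initial block: 8^3 = 512
step 1: project along y, AND mask (44/64) → |grid| = 352
step 2: project along x, AND mask (37/64) → |grid| = 209
step 3: project along z, AND mask (27/64) → |grid| = 86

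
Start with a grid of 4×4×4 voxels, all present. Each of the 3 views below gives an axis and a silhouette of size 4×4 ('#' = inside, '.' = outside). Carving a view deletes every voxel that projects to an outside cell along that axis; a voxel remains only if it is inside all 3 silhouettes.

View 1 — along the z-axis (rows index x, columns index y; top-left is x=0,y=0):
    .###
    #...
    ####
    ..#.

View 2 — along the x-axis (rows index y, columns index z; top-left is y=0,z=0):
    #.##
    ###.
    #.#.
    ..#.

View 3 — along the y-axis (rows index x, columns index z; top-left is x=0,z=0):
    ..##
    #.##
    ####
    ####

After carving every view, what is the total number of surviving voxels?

remaining voxels: 17

start: 4×4×4 = 64 voxels
carve view 1 (along z, XY-mask fill 9/16): 36 voxels remain
carve view 2 (along x, YZ-mask fill 9/16): 20 voxels remain
carve view 3 (along y, XZ-mask fill 13/16): 17 voxels remain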